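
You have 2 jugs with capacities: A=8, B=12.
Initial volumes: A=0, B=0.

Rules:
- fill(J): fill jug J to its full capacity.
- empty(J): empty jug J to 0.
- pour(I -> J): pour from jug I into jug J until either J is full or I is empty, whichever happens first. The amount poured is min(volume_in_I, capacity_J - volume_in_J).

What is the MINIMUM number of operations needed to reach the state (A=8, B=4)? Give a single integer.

BFS from (A=0, B=0). One shortest path:
  1. fill(B) -> (A=0 B=12)
  2. pour(B -> A) -> (A=8 B=4)
Reached target in 2 moves.

Answer: 2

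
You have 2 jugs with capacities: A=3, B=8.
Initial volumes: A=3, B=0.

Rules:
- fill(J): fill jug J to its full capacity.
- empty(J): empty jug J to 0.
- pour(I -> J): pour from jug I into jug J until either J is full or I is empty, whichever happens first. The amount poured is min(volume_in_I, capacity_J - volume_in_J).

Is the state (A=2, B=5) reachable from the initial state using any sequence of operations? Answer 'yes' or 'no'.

Answer: no

Derivation:
BFS explored all 22 reachable states.
Reachable set includes: (0,0), (0,1), (0,2), (0,3), (0,4), (0,5), (0,6), (0,7), (0,8), (1,0), (1,8), (2,0) ...
Target (A=2, B=5) not in reachable set → no.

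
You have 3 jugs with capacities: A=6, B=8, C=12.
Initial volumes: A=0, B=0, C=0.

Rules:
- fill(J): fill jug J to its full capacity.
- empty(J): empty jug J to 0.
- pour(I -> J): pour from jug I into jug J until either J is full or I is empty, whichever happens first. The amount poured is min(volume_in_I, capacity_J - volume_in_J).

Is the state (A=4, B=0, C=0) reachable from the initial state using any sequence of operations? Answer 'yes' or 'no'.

BFS from (A=0, B=0, C=0):
  1. fill(C) -> (A=0 B=0 C=12)
  2. pour(C -> B) -> (A=0 B=8 C=4)
  3. empty(B) -> (A=0 B=0 C=4)
  4. pour(C -> A) -> (A=4 B=0 C=0)
Target reached → yes.

Answer: yes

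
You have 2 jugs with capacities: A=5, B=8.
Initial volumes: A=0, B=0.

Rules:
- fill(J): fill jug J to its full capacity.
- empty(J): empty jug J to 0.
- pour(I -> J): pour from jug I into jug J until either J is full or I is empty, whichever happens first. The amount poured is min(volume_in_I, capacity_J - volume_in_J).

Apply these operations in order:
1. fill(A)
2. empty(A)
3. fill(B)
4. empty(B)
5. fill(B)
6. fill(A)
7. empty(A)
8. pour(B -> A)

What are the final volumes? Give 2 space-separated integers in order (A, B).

Step 1: fill(A) -> (A=5 B=0)
Step 2: empty(A) -> (A=0 B=0)
Step 3: fill(B) -> (A=0 B=8)
Step 4: empty(B) -> (A=0 B=0)
Step 5: fill(B) -> (A=0 B=8)
Step 6: fill(A) -> (A=5 B=8)
Step 7: empty(A) -> (A=0 B=8)
Step 8: pour(B -> A) -> (A=5 B=3)

Answer: 5 3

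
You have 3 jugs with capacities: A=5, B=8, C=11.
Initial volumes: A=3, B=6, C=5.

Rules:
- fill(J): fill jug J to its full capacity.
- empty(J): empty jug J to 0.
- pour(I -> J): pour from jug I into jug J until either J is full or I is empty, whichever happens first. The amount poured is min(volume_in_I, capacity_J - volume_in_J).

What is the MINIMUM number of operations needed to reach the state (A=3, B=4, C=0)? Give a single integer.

BFS from (A=3, B=6, C=5). One shortest path:
  1. fill(C) -> (A=3 B=6 C=11)
  2. pour(A -> B) -> (A=1 B=8 C=11)
  3. empty(B) -> (A=1 B=0 C=11)
  4. pour(C -> B) -> (A=1 B=8 C=3)
  5. pour(B -> A) -> (A=5 B=4 C=3)
  6. empty(A) -> (A=0 B=4 C=3)
  7. pour(C -> A) -> (A=3 B=4 C=0)
Reached target in 7 moves.

Answer: 7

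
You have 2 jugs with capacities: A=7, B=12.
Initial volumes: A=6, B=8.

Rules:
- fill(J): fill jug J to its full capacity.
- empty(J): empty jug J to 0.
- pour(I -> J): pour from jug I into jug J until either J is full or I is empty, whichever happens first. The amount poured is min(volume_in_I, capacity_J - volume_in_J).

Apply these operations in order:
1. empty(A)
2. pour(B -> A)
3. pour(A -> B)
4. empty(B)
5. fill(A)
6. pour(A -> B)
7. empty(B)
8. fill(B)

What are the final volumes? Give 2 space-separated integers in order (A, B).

Step 1: empty(A) -> (A=0 B=8)
Step 2: pour(B -> A) -> (A=7 B=1)
Step 3: pour(A -> B) -> (A=0 B=8)
Step 4: empty(B) -> (A=0 B=0)
Step 5: fill(A) -> (A=7 B=0)
Step 6: pour(A -> B) -> (A=0 B=7)
Step 7: empty(B) -> (A=0 B=0)
Step 8: fill(B) -> (A=0 B=12)

Answer: 0 12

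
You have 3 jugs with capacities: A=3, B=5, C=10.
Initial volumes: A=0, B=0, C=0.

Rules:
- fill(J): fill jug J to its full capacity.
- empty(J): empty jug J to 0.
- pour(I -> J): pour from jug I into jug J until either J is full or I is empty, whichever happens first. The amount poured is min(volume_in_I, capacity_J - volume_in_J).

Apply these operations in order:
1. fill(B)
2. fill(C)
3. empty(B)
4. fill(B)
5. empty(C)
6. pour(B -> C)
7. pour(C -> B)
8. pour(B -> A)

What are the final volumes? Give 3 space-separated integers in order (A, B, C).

Step 1: fill(B) -> (A=0 B=5 C=0)
Step 2: fill(C) -> (A=0 B=5 C=10)
Step 3: empty(B) -> (A=0 B=0 C=10)
Step 4: fill(B) -> (A=0 B=5 C=10)
Step 5: empty(C) -> (A=0 B=5 C=0)
Step 6: pour(B -> C) -> (A=0 B=0 C=5)
Step 7: pour(C -> B) -> (A=0 B=5 C=0)
Step 8: pour(B -> A) -> (A=3 B=2 C=0)

Answer: 3 2 0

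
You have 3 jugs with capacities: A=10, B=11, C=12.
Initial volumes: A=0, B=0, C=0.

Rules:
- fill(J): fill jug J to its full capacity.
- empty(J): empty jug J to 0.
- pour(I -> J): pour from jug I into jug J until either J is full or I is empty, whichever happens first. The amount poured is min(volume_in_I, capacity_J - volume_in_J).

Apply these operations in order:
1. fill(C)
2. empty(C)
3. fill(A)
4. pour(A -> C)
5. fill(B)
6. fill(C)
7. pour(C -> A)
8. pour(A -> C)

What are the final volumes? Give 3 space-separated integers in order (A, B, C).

Answer: 0 11 12

Derivation:
Step 1: fill(C) -> (A=0 B=0 C=12)
Step 2: empty(C) -> (A=0 B=0 C=0)
Step 3: fill(A) -> (A=10 B=0 C=0)
Step 4: pour(A -> C) -> (A=0 B=0 C=10)
Step 5: fill(B) -> (A=0 B=11 C=10)
Step 6: fill(C) -> (A=0 B=11 C=12)
Step 7: pour(C -> A) -> (A=10 B=11 C=2)
Step 8: pour(A -> C) -> (A=0 B=11 C=12)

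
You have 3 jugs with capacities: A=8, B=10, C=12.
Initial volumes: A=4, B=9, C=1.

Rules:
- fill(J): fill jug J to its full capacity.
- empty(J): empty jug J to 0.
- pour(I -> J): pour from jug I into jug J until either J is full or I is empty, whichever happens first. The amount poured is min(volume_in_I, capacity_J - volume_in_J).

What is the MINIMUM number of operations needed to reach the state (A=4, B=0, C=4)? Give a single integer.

Answer: 6

Derivation:
BFS from (A=4, B=9, C=1). One shortest path:
  1. fill(A) -> (A=8 B=9 C=1)
  2. pour(A -> C) -> (A=0 B=9 C=9)
  3. pour(B -> C) -> (A=0 B=6 C=12)
  4. pour(C -> A) -> (A=8 B=6 C=4)
  5. pour(A -> B) -> (A=4 B=10 C=4)
  6. empty(B) -> (A=4 B=0 C=4)
Reached target in 6 moves.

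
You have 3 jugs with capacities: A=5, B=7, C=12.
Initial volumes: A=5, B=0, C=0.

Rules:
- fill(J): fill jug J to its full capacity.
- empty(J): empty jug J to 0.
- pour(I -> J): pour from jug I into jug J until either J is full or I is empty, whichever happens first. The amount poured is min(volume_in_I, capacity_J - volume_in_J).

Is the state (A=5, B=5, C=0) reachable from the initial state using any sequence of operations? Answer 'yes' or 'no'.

BFS from (A=5, B=0, C=0):
  1. pour(A -> B) -> (A=0 B=5 C=0)
  2. fill(A) -> (A=5 B=5 C=0)
Target reached → yes.

Answer: yes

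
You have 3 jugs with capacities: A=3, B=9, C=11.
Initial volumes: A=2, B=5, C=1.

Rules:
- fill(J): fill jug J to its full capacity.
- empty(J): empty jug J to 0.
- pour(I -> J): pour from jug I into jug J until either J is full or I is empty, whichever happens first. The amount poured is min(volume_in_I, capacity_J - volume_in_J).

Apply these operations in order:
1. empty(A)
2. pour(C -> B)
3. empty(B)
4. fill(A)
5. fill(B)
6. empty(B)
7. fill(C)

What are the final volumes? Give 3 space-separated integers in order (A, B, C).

Step 1: empty(A) -> (A=0 B=5 C=1)
Step 2: pour(C -> B) -> (A=0 B=6 C=0)
Step 3: empty(B) -> (A=0 B=0 C=0)
Step 4: fill(A) -> (A=3 B=0 C=0)
Step 5: fill(B) -> (A=3 B=9 C=0)
Step 6: empty(B) -> (A=3 B=0 C=0)
Step 7: fill(C) -> (A=3 B=0 C=11)

Answer: 3 0 11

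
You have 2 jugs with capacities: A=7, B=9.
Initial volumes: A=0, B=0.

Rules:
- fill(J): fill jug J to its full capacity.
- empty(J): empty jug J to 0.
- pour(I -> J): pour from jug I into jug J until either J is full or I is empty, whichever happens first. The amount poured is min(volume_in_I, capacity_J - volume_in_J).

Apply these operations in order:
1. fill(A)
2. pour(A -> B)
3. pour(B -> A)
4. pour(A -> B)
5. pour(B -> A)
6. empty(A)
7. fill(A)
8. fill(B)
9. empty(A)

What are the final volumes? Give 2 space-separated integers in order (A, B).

Answer: 0 9

Derivation:
Step 1: fill(A) -> (A=7 B=0)
Step 2: pour(A -> B) -> (A=0 B=7)
Step 3: pour(B -> A) -> (A=7 B=0)
Step 4: pour(A -> B) -> (A=0 B=7)
Step 5: pour(B -> A) -> (A=7 B=0)
Step 6: empty(A) -> (A=0 B=0)
Step 7: fill(A) -> (A=7 B=0)
Step 8: fill(B) -> (A=7 B=9)
Step 9: empty(A) -> (A=0 B=9)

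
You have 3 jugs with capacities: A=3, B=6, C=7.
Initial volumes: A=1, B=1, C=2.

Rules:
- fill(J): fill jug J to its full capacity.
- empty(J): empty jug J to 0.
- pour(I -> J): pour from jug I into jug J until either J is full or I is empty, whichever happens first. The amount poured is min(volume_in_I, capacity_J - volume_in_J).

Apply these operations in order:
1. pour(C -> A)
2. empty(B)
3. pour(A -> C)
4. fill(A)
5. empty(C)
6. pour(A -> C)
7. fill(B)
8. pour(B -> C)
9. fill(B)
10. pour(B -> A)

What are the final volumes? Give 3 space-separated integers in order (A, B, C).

Answer: 3 3 7

Derivation:
Step 1: pour(C -> A) -> (A=3 B=1 C=0)
Step 2: empty(B) -> (A=3 B=0 C=0)
Step 3: pour(A -> C) -> (A=0 B=0 C=3)
Step 4: fill(A) -> (A=3 B=0 C=3)
Step 5: empty(C) -> (A=3 B=0 C=0)
Step 6: pour(A -> C) -> (A=0 B=0 C=3)
Step 7: fill(B) -> (A=0 B=6 C=3)
Step 8: pour(B -> C) -> (A=0 B=2 C=7)
Step 9: fill(B) -> (A=0 B=6 C=7)
Step 10: pour(B -> A) -> (A=3 B=3 C=7)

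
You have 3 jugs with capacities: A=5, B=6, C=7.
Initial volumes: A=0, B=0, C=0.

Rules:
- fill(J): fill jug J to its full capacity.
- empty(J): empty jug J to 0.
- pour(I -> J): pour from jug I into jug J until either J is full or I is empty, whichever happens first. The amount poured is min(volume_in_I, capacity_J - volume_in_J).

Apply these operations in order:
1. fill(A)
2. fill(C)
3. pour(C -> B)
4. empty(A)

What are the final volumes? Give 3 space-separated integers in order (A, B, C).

Step 1: fill(A) -> (A=5 B=0 C=0)
Step 2: fill(C) -> (A=5 B=0 C=7)
Step 3: pour(C -> B) -> (A=5 B=6 C=1)
Step 4: empty(A) -> (A=0 B=6 C=1)

Answer: 0 6 1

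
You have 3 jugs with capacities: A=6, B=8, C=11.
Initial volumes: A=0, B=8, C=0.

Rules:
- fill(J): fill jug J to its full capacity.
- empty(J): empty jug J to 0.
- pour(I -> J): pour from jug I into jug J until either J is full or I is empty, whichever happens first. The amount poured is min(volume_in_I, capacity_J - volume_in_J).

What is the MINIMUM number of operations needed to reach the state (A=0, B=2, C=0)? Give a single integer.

BFS from (A=0, B=8, C=0). One shortest path:
  1. pour(B -> A) -> (A=6 B=2 C=0)
  2. empty(A) -> (A=0 B=2 C=0)
Reached target in 2 moves.

Answer: 2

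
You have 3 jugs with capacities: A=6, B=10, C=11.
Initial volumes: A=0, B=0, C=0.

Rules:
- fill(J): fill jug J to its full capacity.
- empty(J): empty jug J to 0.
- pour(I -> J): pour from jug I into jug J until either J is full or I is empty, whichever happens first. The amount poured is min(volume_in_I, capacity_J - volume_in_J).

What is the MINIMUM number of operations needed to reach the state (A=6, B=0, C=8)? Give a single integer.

BFS from (A=0, B=0, C=0). One shortest path:
  1. fill(B) -> (A=0 B=10 C=0)
  2. pour(B -> A) -> (A=6 B=4 C=0)
  3. empty(A) -> (A=0 B=4 C=0)
  4. pour(B -> A) -> (A=4 B=0 C=0)
  5. fill(B) -> (A=4 B=10 C=0)
  6. pour(B -> A) -> (A=6 B=8 C=0)
  7. pour(B -> C) -> (A=6 B=0 C=8)
Reached target in 7 moves.

Answer: 7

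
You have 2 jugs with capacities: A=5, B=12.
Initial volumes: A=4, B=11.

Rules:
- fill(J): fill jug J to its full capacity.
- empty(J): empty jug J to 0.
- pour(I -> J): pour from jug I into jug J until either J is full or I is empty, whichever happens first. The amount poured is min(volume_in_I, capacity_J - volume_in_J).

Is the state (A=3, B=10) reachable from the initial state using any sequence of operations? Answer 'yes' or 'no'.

Answer: no

Derivation:
BFS explored all 35 reachable states.
Reachable set includes: (0,0), (0,1), (0,2), (0,3), (0,4), (0,5), (0,6), (0,7), (0,8), (0,9), (0,10), (0,11) ...
Target (A=3, B=10) not in reachable set → no.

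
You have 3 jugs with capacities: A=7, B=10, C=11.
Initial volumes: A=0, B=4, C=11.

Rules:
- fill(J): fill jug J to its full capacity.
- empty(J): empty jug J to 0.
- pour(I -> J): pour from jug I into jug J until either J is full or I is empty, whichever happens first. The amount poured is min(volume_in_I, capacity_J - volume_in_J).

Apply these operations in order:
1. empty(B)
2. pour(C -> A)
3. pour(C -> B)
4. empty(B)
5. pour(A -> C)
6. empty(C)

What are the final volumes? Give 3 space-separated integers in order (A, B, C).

Step 1: empty(B) -> (A=0 B=0 C=11)
Step 2: pour(C -> A) -> (A=7 B=0 C=4)
Step 3: pour(C -> B) -> (A=7 B=4 C=0)
Step 4: empty(B) -> (A=7 B=0 C=0)
Step 5: pour(A -> C) -> (A=0 B=0 C=7)
Step 6: empty(C) -> (A=0 B=0 C=0)

Answer: 0 0 0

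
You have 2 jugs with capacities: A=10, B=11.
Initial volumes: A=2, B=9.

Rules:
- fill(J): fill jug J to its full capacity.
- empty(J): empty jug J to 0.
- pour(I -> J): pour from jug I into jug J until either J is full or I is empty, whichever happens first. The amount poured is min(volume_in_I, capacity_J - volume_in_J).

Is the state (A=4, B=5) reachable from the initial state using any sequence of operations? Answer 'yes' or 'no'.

Answer: no

Derivation:
BFS explored all 43 reachable states.
Reachable set includes: (0,0), (0,1), (0,2), (0,3), (0,4), (0,5), (0,6), (0,7), (0,8), (0,9), (0,10), (0,11) ...
Target (A=4, B=5) not in reachable set → no.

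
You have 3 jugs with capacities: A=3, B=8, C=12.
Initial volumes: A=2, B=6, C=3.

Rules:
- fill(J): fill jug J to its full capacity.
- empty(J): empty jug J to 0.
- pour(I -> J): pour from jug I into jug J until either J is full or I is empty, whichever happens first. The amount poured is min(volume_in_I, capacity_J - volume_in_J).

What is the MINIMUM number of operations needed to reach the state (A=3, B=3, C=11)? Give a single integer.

BFS from (A=2, B=6, C=3). One shortest path:
  1. empty(B) -> (A=2 B=0 C=3)
  2. pour(C -> B) -> (A=2 B=3 C=0)
  3. fill(C) -> (A=2 B=3 C=12)
  4. pour(C -> A) -> (A=3 B=3 C=11)
Reached target in 4 moves.

Answer: 4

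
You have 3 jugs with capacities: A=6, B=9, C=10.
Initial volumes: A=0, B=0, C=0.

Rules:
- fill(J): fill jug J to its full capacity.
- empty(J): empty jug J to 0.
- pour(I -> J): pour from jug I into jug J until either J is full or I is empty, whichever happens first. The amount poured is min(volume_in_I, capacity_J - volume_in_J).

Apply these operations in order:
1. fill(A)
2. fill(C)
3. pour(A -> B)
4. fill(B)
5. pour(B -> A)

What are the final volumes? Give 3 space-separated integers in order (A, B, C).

Answer: 6 3 10

Derivation:
Step 1: fill(A) -> (A=6 B=0 C=0)
Step 2: fill(C) -> (A=6 B=0 C=10)
Step 3: pour(A -> B) -> (A=0 B=6 C=10)
Step 4: fill(B) -> (A=0 B=9 C=10)
Step 5: pour(B -> A) -> (A=6 B=3 C=10)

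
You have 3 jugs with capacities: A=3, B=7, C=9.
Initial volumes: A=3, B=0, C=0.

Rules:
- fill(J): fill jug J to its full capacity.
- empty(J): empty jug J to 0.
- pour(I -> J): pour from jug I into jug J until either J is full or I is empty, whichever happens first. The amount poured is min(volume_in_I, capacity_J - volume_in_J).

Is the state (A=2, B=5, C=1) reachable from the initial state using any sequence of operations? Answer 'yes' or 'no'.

BFS explored all 224 reachable states.
Reachable set includes: (0,0,0), (0,0,1), (0,0,2), (0,0,3), (0,0,4), (0,0,5), (0,0,6), (0,0,7), (0,0,8), (0,0,9), (0,1,0), (0,1,1) ...
Target (A=2, B=5, C=1) not in reachable set → no.

Answer: no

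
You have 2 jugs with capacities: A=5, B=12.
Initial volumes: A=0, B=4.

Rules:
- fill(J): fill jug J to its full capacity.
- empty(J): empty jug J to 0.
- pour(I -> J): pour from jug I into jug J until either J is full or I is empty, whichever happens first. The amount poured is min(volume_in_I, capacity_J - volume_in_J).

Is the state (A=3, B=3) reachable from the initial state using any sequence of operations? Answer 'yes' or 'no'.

BFS explored all 34 reachable states.
Reachable set includes: (0,0), (0,1), (0,2), (0,3), (0,4), (0,5), (0,6), (0,7), (0,8), (0,9), (0,10), (0,11) ...
Target (A=3, B=3) not in reachable set → no.

Answer: no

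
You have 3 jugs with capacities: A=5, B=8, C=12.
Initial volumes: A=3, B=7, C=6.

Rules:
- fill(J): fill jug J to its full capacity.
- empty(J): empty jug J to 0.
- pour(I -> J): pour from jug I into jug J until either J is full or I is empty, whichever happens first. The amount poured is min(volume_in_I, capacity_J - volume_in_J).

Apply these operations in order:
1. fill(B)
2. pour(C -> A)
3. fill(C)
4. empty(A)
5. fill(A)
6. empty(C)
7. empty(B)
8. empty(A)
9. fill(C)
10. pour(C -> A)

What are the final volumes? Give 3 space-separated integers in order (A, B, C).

Answer: 5 0 7

Derivation:
Step 1: fill(B) -> (A=3 B=8 C=6)
Step 2: pour(C -> A) -> (A=5 B=8 C=4)
Step 3: fill(C) -> (A=5 B=8 C=12)
Step 4: empty(A) -> (A=0 B=8 C=12)
Step 5: fill(A) -> (A=5 B=8 C=12)
Step 6: empty(C) -> (A=5 B=8 C=0)
Step 7: empty(B) -> (A=5 B=0 C=0)
Step 8: empty(A) -> (A=0 B=0 C=0)
Step 9: fill(C) -> (A=0 B=0 C=12)
Step 10: pour(C -> A) -> (A=5 B=0 C=7)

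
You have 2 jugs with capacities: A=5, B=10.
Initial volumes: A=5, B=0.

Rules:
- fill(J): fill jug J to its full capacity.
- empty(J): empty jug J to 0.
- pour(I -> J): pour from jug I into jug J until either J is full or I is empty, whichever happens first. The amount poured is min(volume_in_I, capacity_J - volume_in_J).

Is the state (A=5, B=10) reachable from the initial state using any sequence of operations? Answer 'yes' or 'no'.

Answer: yes

Derivation:
BFS from (A=5, B=0):
  1. fill(B) -> (A=5 B=10)
Target reached → yes.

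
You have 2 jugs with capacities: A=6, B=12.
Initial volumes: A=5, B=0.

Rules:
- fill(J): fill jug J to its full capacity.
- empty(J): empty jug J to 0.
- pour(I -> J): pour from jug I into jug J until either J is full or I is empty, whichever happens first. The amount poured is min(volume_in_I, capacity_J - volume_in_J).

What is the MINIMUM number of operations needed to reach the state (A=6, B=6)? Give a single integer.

Answer: 3

Derivation:
BFS from (A=5, B=0). One shortest path:
  1. fill(A) -> (A=6 B=0)
  2. pour(A -> B) -> (A=0 B=6)
  3. fill(A) -> (A=6 B=6)
Reached target in 3 moves.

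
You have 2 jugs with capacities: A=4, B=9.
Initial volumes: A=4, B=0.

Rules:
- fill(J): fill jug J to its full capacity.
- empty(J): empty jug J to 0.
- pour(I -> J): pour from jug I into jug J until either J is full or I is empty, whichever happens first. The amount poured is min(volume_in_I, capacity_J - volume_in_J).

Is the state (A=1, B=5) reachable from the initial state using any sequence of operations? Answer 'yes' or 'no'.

BFS explored all 26 reachable states.
Reachable set includes: (0,0), (0,1), (0,2), (0,3), (0,4), (0,5), (0,6), (0,7), (0,8), (0,9), (1,0), (1,9) ...
Target (A=1, B=5) not in reachable set → no.

Answer: no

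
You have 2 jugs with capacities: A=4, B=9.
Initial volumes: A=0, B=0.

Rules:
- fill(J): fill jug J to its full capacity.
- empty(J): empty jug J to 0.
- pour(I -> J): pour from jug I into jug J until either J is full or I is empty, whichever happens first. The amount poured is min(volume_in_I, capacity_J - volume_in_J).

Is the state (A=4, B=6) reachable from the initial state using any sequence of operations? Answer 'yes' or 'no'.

Answer: yes

Derivation:
BFS from (A=0, B=0):
  1. fill(B) -> (A=0 B=9)
  2. pour(B -> A) -> (A=4 B=5)
  3. empty(A) -> (A=0 B=5)
  4. pour(B -> A) -> (A=4 B=1)
  5. empty(A) -> (A=0 B=1)
  6. pour(B -> A) -> (A=1 B=0)
  7. fill(B) -> (A=1 B=9)
  8. pour(B -> A) -> (A=4 B=6)
Target reached → yes.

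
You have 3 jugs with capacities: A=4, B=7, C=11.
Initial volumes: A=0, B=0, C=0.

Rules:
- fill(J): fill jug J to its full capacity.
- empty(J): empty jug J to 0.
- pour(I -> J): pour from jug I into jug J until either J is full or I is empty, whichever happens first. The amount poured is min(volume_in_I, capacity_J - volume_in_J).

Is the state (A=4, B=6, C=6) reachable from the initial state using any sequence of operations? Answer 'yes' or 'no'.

Answer: yes

Derivation:
BFS from (A=0, B=0, C=0):
  1. fill(A) -> (A=4 B=0 C=0)
  2. pour(A -> B) -> (A=0 B=4 C=0)
  3. fill(A) -> (A=4 B=4 C=0)
  4. pour(A -> B) -> (A=1 B=7 C=0)
  5. pour(A -> C) -> (A=0 B=7 C=1)
  6. fill(A) -> (A=4 B=7 C=1)
  7. pour(A -> C) -> (A=0 B=7 C=5)
  8. pour(B -> A) -> (A=4 B=3 C=5)
  9. pour(A -> C) -> (A=0 B=3 C=9)
  10. pour(B -> A) -> (A=3 B=0 C=9)
  11. pour(C -> B) -> (A=3 B=7 C=2)
  12. pour(B -> A) -> (A=4 B=6 C=2)
  13. pour(A -> C) -> (A=0 B=6 C=6)
  14. fill(A) -> (A=4 B=6 C=6)
Target reached → yes.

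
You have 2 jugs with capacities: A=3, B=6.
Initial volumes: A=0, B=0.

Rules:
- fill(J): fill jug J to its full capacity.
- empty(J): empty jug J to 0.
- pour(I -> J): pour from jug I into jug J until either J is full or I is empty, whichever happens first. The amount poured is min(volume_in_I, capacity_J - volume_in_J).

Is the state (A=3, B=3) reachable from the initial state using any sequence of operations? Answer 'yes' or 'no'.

Answer: yes

Derivation:
BFS from (A=0, B=0):
  1. fill(B) -> (A=0 B=6)
  2. pour(B -> A) -> (A=3 B=3)
Target reached → yes.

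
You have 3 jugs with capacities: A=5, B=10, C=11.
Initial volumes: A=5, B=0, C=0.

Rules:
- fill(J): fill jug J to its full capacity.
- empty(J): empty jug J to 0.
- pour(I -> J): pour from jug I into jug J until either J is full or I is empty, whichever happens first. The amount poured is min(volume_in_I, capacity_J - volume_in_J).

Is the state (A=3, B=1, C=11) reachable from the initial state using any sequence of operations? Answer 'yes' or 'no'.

BFS from (A=5, B=0, C=0):
  1. fill(B) -> (A=5 B=10 C=0)
  2. pour(B -> C) -> (A=5 B=0 C=10)
  3. fill(B) -> (A=5 B=10 C=10)
  4. pour(A -> C) -> (A=4 B=10 C=11)
  5. empty(C) -> (A=4 B=10 C=0)
  6. pour(B -> C) -> (A=4 B=0 C=10)
  7. pour(A -> C) -> (A=3 B=0 C=11)
  8. pour(C -> B) -> (A=3 B=10 C=1)
  9. empty(B) -> (A=3 B=0 C=1)
  10. pour(C -> B) -> (A=3 B=1 C=0)
  11. fill(C) -> (A=3 B=1 C=11)
Target reached → yes.

Answer: yes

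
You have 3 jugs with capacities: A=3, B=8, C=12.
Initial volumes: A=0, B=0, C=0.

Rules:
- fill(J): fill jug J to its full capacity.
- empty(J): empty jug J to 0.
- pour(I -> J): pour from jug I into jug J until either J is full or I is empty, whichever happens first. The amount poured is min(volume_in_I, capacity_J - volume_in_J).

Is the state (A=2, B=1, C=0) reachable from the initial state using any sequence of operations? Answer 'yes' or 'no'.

BFS from (A=0, B=0, C=0):
  1. fill(C) -> (A=0 B=0 C=12)
  2. pour(C -> A) -> (A=3 B=0 C=9)
  3. empty(A) -> (A=0 B=0 C=9)
  4. pour(C -> B) -> (A=0 B=8 C=1)
  5. pour(B -> A) -> (A=3 B=5 C=1)
  6. empty(A) -> (A=0 B=5 C=1)
  7. pour(B -> A) -> (A=3 B=2 C=1)
  8. empty(A) -> (A=0 B=2 C=1)
  9. pour(B -> A) -> (A=2 B=0 C=1)
  10. pour(C -> B) -> (A=2 B=1 C=0)
Target reached → yes.

Answer: yes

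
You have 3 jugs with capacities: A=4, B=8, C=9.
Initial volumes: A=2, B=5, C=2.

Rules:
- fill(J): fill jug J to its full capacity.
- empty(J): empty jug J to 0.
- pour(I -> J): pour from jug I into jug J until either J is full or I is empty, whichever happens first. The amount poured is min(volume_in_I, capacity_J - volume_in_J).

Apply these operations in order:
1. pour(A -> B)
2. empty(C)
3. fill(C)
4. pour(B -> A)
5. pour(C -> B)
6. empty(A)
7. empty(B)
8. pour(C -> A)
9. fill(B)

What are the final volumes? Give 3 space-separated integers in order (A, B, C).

Step 1: pour(A -> B) -> (A=0 B=7 C=2)
Step 2: empty(C) -> (A=0 B=7 C=0)
Step 3: fill(C) -> (A=0 B=7 C=9)
Step 4: pour(B -> A) -> (A=4 B=3 C=9)
Step 5: pour(C -> B) -> (A=4 B=8 C=4)
Step 6: empty(A) -> (A=0 B=8 C=4)
Step 7: empty(B) -> (A=0 B=0 C=4)
Step 8: pour(C -> A) -> (A=4 B=0 C=0)
Step 9: fill(B) -> (A=4 B=8 C=0)

Answer: 4 8 0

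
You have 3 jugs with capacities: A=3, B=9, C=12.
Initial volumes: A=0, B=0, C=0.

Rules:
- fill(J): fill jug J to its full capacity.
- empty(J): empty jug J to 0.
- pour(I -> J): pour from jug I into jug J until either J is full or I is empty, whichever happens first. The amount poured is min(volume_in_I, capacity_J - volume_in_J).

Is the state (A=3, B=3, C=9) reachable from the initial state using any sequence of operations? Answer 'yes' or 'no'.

Answer: yes

Derivation:
BFS from (A=0, B=0, C=0):
  1. fill(A) -> (A=3 B=0 C=0)
  2. fill(C) -> (A=3 B=0 C=12)
  3. pour(A -> B) -> (A=0 B=3 C=12)
  4. pour(C -> A) -> (A=3 B=3 C=9)
Target reached → yes.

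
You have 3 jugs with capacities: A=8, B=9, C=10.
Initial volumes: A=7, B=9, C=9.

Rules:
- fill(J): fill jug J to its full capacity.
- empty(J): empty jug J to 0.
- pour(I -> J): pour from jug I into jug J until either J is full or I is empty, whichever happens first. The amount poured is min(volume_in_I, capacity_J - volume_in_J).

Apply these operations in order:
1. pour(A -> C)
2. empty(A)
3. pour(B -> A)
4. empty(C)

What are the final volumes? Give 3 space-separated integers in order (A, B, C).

Step 1: pour(A -> C) -> (A=6 B=9 C=10)
Step 2: empty(A) -> (A=0 B=9 C=10)
Step 3: pour(B -> A) -> (A=8 B=1 C=10)
Step 4: empty(C) -> (A=8 B=1 C=0)

Answer: 8 1 0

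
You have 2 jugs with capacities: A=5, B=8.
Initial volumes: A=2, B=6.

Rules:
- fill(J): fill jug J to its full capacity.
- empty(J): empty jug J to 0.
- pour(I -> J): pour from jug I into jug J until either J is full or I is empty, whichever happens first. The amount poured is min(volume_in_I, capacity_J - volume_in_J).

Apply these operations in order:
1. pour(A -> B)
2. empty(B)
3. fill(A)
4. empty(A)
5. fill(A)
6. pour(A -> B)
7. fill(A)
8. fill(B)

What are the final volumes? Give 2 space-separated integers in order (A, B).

Answer: 5 8

Derivation:
Step 1: pour(A -> B) -> (A=0 B=8)
Step 2: empty(B) -> (A=0 B=0)
Step 3: fill(A) -> (A=5 B=0)
Step 4: empty(A) -> (A=0 B=0)
Step 5: fill(A) -> (A=5 B=0)
Step 6: pour(A -> B) -> (A=0 B=5)
Step 7: fill(A) -> (A=5 B=5)
Step 8: fill(B) -> (A=5 B=8)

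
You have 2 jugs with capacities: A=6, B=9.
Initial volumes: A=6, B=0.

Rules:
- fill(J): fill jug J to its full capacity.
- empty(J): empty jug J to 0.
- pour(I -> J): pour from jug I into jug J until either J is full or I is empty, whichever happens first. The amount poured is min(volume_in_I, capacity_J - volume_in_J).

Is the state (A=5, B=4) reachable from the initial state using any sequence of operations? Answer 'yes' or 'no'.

BFS explored all 10 reachable states.
Reachable set includes: (0,0), (0,3), (0,6), (0,9), (3,0), (3,9), (6,0), (6,3), (6,6), (6,9)
Target (A=5, B=4) not in reachable set → no.

Answer: no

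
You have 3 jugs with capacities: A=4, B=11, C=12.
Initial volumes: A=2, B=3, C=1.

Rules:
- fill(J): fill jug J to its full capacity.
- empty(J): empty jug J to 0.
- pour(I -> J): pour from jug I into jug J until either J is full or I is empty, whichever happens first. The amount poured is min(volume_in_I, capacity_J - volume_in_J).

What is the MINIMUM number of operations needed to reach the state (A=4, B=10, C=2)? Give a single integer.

BFS from (A=2, B=3, C=1). One shortest path:
  1. empty(C) -> (A=2 B=3 C=0)
  2. pour(A -> C) -> (A=0 B=3 C=2)
  3. pour(B -> A) -> (A=3 B=0 C=2)
  4. fill(B) -> (A=3 B=11 C=2)
  5. pour(B -> A) -> (A=4 B=10 C=2)
Reached target in 5 moves.

Answer: 5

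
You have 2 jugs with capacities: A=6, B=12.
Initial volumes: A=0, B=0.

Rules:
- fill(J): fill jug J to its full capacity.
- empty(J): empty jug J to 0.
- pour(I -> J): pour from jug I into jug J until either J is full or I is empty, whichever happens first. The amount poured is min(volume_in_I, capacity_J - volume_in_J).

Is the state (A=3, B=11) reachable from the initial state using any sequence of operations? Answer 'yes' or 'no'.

Answer: no

Derivation:
BFS explored all 6 reachable states.
Reachable set includes: (0,0), (0,6), (0,12), (6,0), (6,6), (6,12)
Target (A=3, B=11) not in reachable set → no.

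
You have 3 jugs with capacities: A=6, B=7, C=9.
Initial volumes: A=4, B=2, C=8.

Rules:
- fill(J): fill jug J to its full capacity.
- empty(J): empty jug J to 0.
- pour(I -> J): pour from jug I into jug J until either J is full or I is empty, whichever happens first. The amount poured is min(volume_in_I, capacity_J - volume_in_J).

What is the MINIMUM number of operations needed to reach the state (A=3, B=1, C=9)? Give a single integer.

BFS from (A=4, B=2, C=8). One shortest path:
  1. fill(B) -> (A=4 B=7 C=8)
  2. pour(C -> A) -> (A=6 B=7 C=6)
  3. empty(A) -> (A=0 B=7 C=6)
  4. pour(B -> A) -> (A=6 B=1 C=6)
  5. pour(A -> C) -> (A=3 B=1 C=9)
Reached target in 5 moves.

Answer: 5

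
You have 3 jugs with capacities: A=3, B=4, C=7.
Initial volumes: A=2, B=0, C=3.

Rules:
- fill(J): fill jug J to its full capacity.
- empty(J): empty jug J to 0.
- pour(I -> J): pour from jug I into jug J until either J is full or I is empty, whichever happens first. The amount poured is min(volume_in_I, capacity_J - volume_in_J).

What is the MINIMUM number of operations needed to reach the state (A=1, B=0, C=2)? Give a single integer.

BFS from (A=2, B=0, C=3). One shortest path:
  1. fill(A) -> (A=3 B=0 C=3)
  2. pour(A -> B) -> (A=0 B=3 C=3)
  3. pour(C -> B) -> (A=0 B=4 C=2)
  4. pour(B -> A) -> (A=3 B=1 C=2)
  5. empty(A) -> (A=0 B=1 C=2)
  6. pour(B -> A) -> (A=1 B=0 C=2)
Reached target in 6 moves.

Answer: 6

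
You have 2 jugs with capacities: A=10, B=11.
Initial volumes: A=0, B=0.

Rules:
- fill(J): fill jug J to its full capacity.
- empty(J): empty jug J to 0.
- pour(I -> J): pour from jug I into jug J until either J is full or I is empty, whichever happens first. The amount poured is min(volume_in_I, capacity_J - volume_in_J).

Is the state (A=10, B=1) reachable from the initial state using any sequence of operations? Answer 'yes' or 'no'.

Answer: yes

Derivation:
BFS from (A=0, B=0):
  1. fill(B) -> (A=0 B=11)
  2. pour(B -> A) -> (A=10 B=1)
Target reached → yes.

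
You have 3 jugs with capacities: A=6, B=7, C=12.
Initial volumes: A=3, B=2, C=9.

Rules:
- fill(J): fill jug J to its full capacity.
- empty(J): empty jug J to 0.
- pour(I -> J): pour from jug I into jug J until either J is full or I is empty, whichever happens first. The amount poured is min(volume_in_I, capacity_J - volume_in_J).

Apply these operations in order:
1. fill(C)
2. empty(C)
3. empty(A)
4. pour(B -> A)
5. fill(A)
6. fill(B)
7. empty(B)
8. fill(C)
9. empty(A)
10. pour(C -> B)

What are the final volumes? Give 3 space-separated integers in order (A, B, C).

Step 1: fill(C) -> (A=3 B=2 C=12)
Step 2: empty(C) -> (A=3 B=2 C=0)
Step 3: empty(A) -> (A=0 B=2 C=0)
Step 4: pour(B -> A) -> (A=2 B=0 C=0)
Step 5: fill(A) -> (A=6 B=0 C=0)
Step 6: fill(B) -> (A=6 B=7 C=0)
Step 7: empty(B) -> (A=6 B=0 C=0)
Step 8: fill(C) -> (A=6 B=0 C=12)
Step 9: empty(A) -> (A=0 B=0 C=12)
Step 10: pour(C -> B) -> (A=0 B=7 C=5)

Answer: 0 7 5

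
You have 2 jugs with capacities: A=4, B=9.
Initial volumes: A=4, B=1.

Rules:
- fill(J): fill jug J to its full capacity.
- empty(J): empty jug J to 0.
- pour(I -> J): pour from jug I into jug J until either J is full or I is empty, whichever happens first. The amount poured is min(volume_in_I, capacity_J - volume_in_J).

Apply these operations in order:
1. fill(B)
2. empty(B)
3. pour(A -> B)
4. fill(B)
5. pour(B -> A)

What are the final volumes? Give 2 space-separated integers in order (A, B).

Answer: 4 5

Derivation:
Step 1: fill(B) -> (A=4 B=9)
Step 2: empty(B) -> (A=4 B=0)
Step 3: pour(A -> B) -> (A=0 B=4)
Step 4: fill(B) -> (A=0 B=9)
Step 5: pour(B -> A) -> (A=4 B=5)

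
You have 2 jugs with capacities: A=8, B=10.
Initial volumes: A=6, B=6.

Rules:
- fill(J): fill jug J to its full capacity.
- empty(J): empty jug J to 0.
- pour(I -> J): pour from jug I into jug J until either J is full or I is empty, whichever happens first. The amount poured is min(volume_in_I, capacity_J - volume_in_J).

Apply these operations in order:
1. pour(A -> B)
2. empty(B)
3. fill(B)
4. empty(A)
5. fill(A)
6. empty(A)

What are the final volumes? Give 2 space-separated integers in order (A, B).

Answer: 0 10

Derivation:
Step 1: pour(A -> B) -> (A=2 B=10)
Step 2: empty(B) -> (A=2 B=0)
Step 3: fill(B) -> (A=2 B=10)
Step 4: empty(A) -> (A=0 B=10)
Step 5: fill(A) -> (A=8 B=10)
Step 6: empty(A) -> (A=0 B=10)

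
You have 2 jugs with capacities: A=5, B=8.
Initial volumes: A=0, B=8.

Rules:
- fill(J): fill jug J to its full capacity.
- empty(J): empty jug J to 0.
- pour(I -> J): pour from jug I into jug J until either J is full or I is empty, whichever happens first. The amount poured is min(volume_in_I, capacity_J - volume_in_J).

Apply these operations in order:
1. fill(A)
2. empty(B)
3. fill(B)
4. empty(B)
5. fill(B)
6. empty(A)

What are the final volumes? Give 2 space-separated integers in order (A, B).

Step 1: fill(A) -> (A=5 B=8)
Step 2: empty(B) -> (A=5 B=0)
Step 3: fill(B) -> (A=5 B=8)
Step 4: empty(B) -> (A=5 B=0)
Step 5: fill(B) -> (A=5 B=8)
Step 6: empty(A) -> (A=0 B=8)

Answer: 0 8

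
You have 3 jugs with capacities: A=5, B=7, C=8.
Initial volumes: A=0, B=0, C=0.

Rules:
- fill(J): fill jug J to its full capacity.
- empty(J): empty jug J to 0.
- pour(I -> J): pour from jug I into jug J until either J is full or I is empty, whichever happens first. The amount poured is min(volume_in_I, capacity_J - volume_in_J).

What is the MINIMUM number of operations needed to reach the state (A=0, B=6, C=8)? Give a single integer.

BFS from (A=0, B=0, C=0). One shortest path:
  1. fill(B) -> (A=0 B=7 C=0)
  2. pour(B -> C) -> (A=0 B=0 C=7)
  3. fill(B) -> (A=0 B=7 C=7)
  4. pour(B -> C) -> (A=0 B=6 C=8)
Reached target in 4 moves.

Answer: 4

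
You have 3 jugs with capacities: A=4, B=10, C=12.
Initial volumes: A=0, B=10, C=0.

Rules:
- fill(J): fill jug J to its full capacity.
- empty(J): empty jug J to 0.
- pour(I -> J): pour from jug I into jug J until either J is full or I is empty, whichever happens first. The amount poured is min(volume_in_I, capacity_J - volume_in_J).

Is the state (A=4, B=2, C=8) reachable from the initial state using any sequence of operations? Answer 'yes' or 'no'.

BFS from (A=0, B=10, C=0):
  1. fill(A) -> (A=4 B=10 C=0)
  2. pour(A -> C) -> (A=0 B=10 C=4)
  3. pour(B -> C) -> (A=0 B=2 C=12)
  4. pour(C -> A) -> (A=4 B=2 C=8)
Target reached → yes.

Answer: yes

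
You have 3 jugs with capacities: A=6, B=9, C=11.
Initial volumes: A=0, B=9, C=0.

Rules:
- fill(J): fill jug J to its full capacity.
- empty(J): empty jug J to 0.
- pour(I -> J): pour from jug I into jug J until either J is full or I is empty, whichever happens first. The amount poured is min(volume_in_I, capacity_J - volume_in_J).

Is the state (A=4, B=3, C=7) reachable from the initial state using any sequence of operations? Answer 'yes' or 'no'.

BFS explored all 440 reachable states.
Reachable set includes: (0,0,0), (0,0,1), (0,0,2), (0,0,3), (0,0,4), (0,0,5), (0,0,6), (0,0,7), (0,0,8), (0,0,9), (0,0,10), (0,0,11) ...
Target (A=4, B=3, C=7) not in reachable set → no.

Answer: no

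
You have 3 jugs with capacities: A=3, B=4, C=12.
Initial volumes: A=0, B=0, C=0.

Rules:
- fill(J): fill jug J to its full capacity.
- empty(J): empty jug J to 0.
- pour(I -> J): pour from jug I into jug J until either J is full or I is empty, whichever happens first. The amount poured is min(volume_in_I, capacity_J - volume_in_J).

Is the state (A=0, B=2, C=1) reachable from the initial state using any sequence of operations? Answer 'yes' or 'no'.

BFS from (A=0, B=0, C=0):
  1. fill(A) -> (A=3 B=0 C=0)
  2. fill(B) -> (A=3 B=4 C=0)
  3. pour(B -> C) -> (A=3 B=0 C=4)
  4. pour(A -> B) -> (A=0 B=3 C=4)
  5. pour(C -> A) -> (A=3 B=3 C=1)
  6. pour(A -> B) -> (A=2 B=4 C=1)
  7. empty(B) -> (A=2 B=0 C=1)
  8. pour(A -> B) -> (A=0 B=2 C=1)
Target reached → yes.

Answer: yes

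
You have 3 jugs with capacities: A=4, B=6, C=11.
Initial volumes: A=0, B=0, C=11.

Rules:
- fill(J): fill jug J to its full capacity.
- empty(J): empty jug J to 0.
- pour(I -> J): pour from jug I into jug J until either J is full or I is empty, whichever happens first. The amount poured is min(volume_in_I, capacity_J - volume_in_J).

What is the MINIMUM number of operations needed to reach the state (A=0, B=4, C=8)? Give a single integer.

BFS from (A=0, B=0, C=11). One shortest path:
  1. fill(A) -> (A=4 B=0 C=11)
  2. empty(C) -> (A=4 B=0 C=0)
  3. pour(A -> B) -> (A=0 B=4 C=0)
  4. fill(A) -> (A=4 B=4 C=0)
  5. pour(A -> C) -> (A=0 B=4 C=4)
  6. fill(A) -> (A=4 B=4 C=4)
  7. pour(A -> C) -> (A=0 B=4 C=8)
Reached target in 7 moves.

Answer: 7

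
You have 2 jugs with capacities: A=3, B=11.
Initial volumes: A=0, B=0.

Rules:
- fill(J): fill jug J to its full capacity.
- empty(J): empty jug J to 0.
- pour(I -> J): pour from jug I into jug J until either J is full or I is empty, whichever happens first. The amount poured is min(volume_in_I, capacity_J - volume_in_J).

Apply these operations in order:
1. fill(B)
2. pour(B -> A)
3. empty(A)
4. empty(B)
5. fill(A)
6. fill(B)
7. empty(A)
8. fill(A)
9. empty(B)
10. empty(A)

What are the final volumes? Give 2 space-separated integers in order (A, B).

Step 1: fill(B) -> (A=0 B=11)
Step 2: pour(B -> A) -> (A=3 B=8)
Step 3: empty(A) -> (A=0 B=8)
Step 4: empty(B) -> (A=0 B=0)
Step 5: fill(A) -> (A=3 B=0)
Step 6: fill(B) -> (A=3 B=11)
Step 7: empty(A) -> (A=0 B=11)
Step 8: fill(A) -> (A=3 B=11)
Step 9: empty(B) -> (A=3 B=0)
Step 10: empty(A) -> (A=0 B=0)

Answer: 0 0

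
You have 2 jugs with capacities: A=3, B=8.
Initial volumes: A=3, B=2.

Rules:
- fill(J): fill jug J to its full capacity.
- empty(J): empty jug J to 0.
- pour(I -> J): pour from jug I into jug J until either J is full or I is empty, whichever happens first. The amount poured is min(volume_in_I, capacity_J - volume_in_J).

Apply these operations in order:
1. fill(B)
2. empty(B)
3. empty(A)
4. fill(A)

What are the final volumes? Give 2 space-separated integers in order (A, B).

Step 1: fill(B) -> (A=3 B=8)
Step 2: empty(B) -> (A=3 B=0)
Step 3: empty(A) -> (A=0 B=0)
Step 4: fill(A) -> (A=3 B=0)

Answer: 3 0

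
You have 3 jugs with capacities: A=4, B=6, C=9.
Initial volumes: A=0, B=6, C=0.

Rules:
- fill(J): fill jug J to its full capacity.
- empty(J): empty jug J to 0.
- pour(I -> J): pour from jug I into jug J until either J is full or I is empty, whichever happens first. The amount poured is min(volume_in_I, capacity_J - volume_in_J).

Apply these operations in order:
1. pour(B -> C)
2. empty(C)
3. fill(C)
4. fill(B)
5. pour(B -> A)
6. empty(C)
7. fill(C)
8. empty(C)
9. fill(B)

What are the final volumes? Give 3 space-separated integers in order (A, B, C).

Step 1: pour(B -> C) -> (A=0 B=0 C=6)
Step 2: empty(C) -> (A=0 B=0 C=0)
Step 3: fill(C) -> (A=0 B=0 C=9)
Step 4: fill(B) -> (A=0 B=6 C=9)
Step 5: pour(B -> A) -> (A=4 B=2 C=9)
Step 6: empty(C) -> (A=4 B=2 C=0)
Step 7: fill(C) -> (A=4 B=2 C=9)
Step 8: empty(C) -> (A=4 B=2 C=0)
Step 9: fill(B) -> (A=4 B=6 C=0)

Answer: 4 6 0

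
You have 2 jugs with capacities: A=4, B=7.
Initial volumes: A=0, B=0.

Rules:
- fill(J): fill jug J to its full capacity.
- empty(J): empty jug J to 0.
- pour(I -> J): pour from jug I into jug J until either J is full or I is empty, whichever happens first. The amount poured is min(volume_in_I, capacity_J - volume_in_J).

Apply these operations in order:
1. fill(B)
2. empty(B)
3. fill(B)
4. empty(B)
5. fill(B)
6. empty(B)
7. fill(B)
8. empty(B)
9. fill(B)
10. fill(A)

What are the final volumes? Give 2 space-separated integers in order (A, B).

Answer: 4 7

Derivation:
Step 1: fill(B) -> (A=0 B=7)
Step 2: empty(B) -> (A=0 B=0)
Step 3: fill(B) -> (A=0 B=7)
Step 4: empty(B) -> (A=0 B=0)
Step 5: fill(B) -> (A=0 B=7)
Step 6: empty(B) -> (A=0 B=0)
Step 7: fill(B) -> (A=0 B=7)
Step 8: empty(B) -> (A=0 B=0)
Step 9: fill(B) -> (A=0 B=7)
Step 10: fill(A) -> (A=4 B=7)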